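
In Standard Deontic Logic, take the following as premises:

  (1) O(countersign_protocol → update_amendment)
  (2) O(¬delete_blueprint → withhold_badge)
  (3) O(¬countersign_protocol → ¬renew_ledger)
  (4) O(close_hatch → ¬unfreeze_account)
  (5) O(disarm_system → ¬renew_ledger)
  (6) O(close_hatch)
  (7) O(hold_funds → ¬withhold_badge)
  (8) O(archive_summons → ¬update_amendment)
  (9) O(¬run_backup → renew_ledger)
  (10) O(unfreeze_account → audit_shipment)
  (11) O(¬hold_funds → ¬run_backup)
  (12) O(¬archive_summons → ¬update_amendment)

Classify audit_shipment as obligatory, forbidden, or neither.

Premise 10 is O(unfreeze_account → audit_shipment), but O(unfreeze_account) is not derivable from the premises, so it does not yield O(audit_shipment).
No premise or chain of K-axiom applications forces O(audit_shipment), and none forces O(¬audit_shipment). So audit_shipment is neither obligatory nor forbidden under these norms.

Neither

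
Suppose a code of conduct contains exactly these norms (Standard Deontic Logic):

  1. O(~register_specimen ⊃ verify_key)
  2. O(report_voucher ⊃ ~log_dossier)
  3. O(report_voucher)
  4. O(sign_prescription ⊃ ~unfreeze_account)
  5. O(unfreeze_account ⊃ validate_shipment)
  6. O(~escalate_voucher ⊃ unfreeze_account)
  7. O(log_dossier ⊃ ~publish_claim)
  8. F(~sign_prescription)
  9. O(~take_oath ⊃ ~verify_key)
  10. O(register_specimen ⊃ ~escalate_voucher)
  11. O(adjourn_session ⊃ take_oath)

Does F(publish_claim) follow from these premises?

No

Premise 7 is O(log_dossier ⊃ ~publish_claim), but O(log_dossier) is not derivable from the premises, so it does not yield O(~publish_claim).
No other premise forces O(~publish_claim). An ideal world satisfying every premise can still have publish_claim true, so F(publish_claim) is not derivable.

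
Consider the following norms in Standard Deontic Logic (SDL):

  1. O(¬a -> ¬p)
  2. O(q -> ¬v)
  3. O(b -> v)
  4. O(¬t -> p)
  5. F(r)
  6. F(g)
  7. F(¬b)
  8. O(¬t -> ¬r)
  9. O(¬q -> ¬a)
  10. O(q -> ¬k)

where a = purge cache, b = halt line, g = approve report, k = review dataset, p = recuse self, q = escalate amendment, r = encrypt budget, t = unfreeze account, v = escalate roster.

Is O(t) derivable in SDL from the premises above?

Yes

F(¬b) at premise 7 means O(b).
From O(b) and premise 3, O(b -> v), we obtain O(v).
The contrapositive of premise 2 (O(q -> ¬v)) is O(v -> ¬q), and O(v) is already established, so O(¬q).
Applying K to premise 9 (O(¬q -> ¬a)) and O(¬q) yields O(¬a).
Applying K to premise 1 (O(¬a -> ¬p)) and O(¬a) yields O(¬p).
The contrapositive of premise 4 (O(¬t -> p)) is O(¬p -> t), and O(¬p) is already established, so O(t).
Premises 5, 6, 8, 10 do not contribute to this derivation.
So O(t) follows.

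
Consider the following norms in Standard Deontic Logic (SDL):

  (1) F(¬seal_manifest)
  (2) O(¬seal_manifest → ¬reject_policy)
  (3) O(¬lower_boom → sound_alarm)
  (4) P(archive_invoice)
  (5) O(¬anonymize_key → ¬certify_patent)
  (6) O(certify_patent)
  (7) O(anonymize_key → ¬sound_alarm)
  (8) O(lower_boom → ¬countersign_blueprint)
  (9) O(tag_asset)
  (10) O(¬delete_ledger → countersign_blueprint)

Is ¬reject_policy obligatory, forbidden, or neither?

Premise 2 is O(¬seal_manifest → ¬reject_policy), but O(¬seal_manifest) is not derivable from the premises, so it does not yield O(¬reject_policy).
No premise or chain of K-axiom applications forces O(¬reject_policy), and none forces O(reject_policy). So ¬reject_policy is neither obligatory nor forbidden under these norms.

Neither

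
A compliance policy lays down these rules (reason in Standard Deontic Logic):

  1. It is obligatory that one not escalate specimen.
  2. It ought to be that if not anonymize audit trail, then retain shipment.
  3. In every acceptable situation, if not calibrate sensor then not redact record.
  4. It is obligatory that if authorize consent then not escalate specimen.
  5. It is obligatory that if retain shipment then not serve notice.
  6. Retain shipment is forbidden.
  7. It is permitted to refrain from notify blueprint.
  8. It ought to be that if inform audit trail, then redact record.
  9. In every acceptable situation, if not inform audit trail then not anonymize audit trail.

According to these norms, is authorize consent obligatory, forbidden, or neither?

Premise 4 is O(authorize_consent → ¬escalate_specimen); even if O(¬escalate_specimen) held, inferring O(authorize_consent) would be affirming the consequent — invalid.
No premise or chain of K-axiom applications forces O(authorize_consent), and none forces O(¬authorize_consent). So authorize_consent is neither obligatory nor forbidden under these norms.

Neither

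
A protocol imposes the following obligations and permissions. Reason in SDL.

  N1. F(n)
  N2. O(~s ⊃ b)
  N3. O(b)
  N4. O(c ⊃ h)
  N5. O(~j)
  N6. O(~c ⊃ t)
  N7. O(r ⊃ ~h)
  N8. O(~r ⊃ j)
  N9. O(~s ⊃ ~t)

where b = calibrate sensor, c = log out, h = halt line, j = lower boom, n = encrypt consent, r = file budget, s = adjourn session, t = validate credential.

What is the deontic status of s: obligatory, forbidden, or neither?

Premise 5 states O(~j) outright.
Premise 8, O(~r ⊃ j), contraposes to O(~j ⊃ r); with O(~j) we get O(r).
Premise 7 is O(r ⊃ ~h); since O(r), deontic closure gives O(~h).
The contrapositive of premise 4 (O(c ⊃ h)) is O(~h ⊃ ~c), and O(~h) is already established, so O(~c).
From O(~c) and premise 6, O(~c ⊃ t), we obtain O(t).
Premise 9 is O(~s ⊃ ~t); contrapositively O(t ⊃ s). Since O(t) holds, K gives O(s).
Premises 1, 2, 3 do not contribute to this derivation.
Hence s is obligatory.

Obligatory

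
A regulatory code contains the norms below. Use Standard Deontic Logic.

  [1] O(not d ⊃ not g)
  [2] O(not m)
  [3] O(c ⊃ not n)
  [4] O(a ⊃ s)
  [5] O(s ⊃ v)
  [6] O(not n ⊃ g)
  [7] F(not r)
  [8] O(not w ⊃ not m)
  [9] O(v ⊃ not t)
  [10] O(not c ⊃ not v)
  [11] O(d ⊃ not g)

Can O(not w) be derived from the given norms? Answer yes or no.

No

Premise 8 is O(not w ⊃ not m); even if O(not m) held, inferring O(not w) would be affirming the consequent — invalid.
No other premise forces O(not w). An ideal world satisfying every premise can still have not w false, so O(not w) is not derivable.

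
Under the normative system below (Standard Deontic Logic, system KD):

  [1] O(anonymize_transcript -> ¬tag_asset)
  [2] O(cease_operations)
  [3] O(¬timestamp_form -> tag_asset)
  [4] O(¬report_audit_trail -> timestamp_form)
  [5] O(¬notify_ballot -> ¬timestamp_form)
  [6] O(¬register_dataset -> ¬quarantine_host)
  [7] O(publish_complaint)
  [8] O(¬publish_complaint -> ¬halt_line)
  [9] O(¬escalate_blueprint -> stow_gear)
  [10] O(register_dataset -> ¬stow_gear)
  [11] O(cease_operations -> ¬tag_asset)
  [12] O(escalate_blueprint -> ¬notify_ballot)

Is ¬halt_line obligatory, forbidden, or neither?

Neither

Premise 8 is O(¬publish_complaint -> ¬halt_line), but O(¬publish_complaint) is not derivable from the premises, so it does not yield O(¬halt_line).
No premise or chain of K-axiom applications forces O(¬halt_line), and none forces O(halt_line). So ¬halt_line is neither obligatory nor forbidden under these norms.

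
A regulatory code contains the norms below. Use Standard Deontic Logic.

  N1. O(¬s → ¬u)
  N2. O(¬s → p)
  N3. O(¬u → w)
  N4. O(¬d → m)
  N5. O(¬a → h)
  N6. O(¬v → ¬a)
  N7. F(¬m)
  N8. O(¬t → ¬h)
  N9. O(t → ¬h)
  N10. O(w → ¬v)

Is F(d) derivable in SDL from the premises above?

Premise 4 is O(¬d → m); even if O(m) held, inferring O(¬d) would be affirming the consequent — invalid.
No other premise forces O(¬d). An ideal world satisfying every premise can still have d true, so F(d) is not derivable.

No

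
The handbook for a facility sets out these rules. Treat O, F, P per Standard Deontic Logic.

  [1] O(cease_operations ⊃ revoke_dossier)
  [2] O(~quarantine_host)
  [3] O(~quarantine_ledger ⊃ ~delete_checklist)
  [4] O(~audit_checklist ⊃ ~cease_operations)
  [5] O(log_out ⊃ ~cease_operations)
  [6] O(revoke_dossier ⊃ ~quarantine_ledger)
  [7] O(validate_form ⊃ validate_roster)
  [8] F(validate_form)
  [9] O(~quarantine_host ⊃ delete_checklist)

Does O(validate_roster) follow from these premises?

Premise 7 is O(validate_form ⊃ validate_roster), but O(validate_form) is not derivable from the premises, so it does not yield O(validate_roster).
No other premise forces O(validate_roster). An ideal world satisfying every premise can still have validate_roster false, so O(validate_roster) is not derivable.

No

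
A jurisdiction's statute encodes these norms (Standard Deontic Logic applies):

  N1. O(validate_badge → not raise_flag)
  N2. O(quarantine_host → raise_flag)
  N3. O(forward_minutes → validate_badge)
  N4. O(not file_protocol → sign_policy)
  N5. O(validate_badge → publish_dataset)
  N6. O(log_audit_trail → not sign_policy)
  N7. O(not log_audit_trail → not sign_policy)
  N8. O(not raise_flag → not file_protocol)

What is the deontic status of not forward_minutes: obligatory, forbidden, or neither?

Obligatory

Premises 7 and 6 are O(not log_audit_trail → not sign_policy) and O(log_audit_trail → not sign_policy); every ideal world satisfies not log_audit_trail or log_audit_trail, so in either case not sign_policy holds — hence O(not sign_policy).
Premise 4, O(not file_protocol → sign_policy), contraposes to O(not sign_policy → file_protocol); with O(not sign_policy) we get O(file_protocol).
Premise 8, O(not raise_flag → not file_protocol), contraposes to O(file_protocol → raise_flag); with O(file_protocol) we get O(raise_flag).
The contrapositive of premise 1 (O(validate_badge → not raise_flag)) is O(raise_flag → not validate_badge), and O(raise_flag) is already established, so O(not validate_badge).
Premise 3, O(forward_minutes → validate_badge), contraposes to O(not validate_badge → not forward_minutes); with O(not validate_badge) we get O(not forward_minutes).
Premises 2, 5 do not contribute to this derivation.
Hence not forward_minutes is obligatory.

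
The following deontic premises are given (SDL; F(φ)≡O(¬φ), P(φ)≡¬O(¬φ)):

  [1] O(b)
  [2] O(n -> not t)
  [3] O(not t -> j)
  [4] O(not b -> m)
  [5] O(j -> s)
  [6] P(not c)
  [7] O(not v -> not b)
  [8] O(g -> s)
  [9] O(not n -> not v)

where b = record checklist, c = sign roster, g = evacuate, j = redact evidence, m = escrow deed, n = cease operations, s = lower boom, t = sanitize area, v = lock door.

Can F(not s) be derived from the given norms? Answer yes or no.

Yes

Premise 1 states O(b) outright.
The contrapositive of premise 7 (O(not v -> not b)) is O(b -> v), and O(b) is already established, so O(v).
The contrapositive of premise 9 (O(not n -> not v)) is O(v -> n), and O(v) is already established, so O(n).
With premise 2, O(n -> not t), the K-axiom yields O(not t).
From O(not t) and premise 3, O(not t -> j), we obtain O(j).
From O(j) and premise 5, O(j -> s), we obtain O(s).
Premises 4, 6, 8 do not contribute to this derivation.
So O(s) holds, i.e. F(not s). The claim follows.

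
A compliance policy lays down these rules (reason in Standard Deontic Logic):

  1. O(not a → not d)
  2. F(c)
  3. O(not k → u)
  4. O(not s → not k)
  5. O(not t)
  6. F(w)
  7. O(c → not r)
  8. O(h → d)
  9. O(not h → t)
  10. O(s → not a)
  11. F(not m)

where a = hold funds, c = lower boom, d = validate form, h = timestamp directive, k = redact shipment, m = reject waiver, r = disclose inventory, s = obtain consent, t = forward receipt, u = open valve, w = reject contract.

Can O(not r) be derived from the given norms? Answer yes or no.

Premise 7 is O(c → not r), but O(c) is not derivable from the premises, so it does not yield O(not r).
No other premise forces O(not r). An ideal world satisfying every premise can still have not r false, so O(not r) is not derivable.

No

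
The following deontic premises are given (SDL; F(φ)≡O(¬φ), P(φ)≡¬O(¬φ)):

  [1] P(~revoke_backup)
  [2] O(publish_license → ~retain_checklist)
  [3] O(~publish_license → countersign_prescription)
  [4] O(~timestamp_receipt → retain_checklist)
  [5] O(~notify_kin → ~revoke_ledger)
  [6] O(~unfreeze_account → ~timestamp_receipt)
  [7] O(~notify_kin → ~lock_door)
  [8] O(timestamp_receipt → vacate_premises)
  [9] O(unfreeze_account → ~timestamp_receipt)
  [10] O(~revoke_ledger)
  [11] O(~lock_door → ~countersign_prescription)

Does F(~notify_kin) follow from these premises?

Premises 6 and 9 cover both cases: O(~unfreeze_account → ~timestamp_receipt) and O(unfreeze_account → ~timestamp_receipt). Since ~unfreeze_account ∨ unfreeze_account is a tautology, O(~timestamp_receipt) follows.
From O(~timestamp_receipt) and premise 4, O(~timestamp_receipt → retain_checklist), we obtain O(retain_checklist).
Premise 2 is O(publish_license → ~retain_checklist); contrapositively O(retain_checklist → ~publish_license). Since O(retain_checklist) holds, K gives O(~publish_license).
From O(~publish_license) and premise 3, O(~publish_license → countersign_prescription), we obtain O(countersign_prescription).
The contrapositive of premise 11 (O(~lock_door → ~countersign_prescription)) is O(countersign_prescription → lock_door), and O(countersign_prescription) is already established, so O(lock_door).
The contrapositive of premise 7 (O(~notify_kin → ~lock_door)) is O(lock_door → notify_kin), and O(lock_door) is already established, so O(notify_kin).
Premises 1, 5, 8, 10 do not contribute to this derivation.
So O(notify_kin) holds, i.e. F(~notify_kin). The claim follows.

Yes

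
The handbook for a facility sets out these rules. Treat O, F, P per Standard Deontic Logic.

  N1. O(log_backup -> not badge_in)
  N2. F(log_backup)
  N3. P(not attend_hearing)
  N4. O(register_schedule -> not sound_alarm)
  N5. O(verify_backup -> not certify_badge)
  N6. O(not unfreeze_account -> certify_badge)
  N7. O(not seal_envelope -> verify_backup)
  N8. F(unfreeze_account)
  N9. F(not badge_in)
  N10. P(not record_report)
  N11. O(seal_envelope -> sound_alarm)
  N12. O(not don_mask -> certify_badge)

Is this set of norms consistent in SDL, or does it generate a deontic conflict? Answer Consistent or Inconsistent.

Premise 1 is O(log_backup -> not badge_in), but O(log_backup) is not derivable from the premises, so it does not yield O(not badge_in).
So O(not badge_in) is not derivable, and the apparent clash with O(badge_in) does not arise.
A world satisfying every obligation exists (e.g. attend_hearing=false, badge_in=true, certify_badge=true, don_mask=false, log_backup=false, record_report=false, register_schedule=false, seal_envelope=true, sound_alarm=true, unfreeze_account=false, verify_backup=false); no atom is both obligatory and forbidden, so the set is consistent.

Consistent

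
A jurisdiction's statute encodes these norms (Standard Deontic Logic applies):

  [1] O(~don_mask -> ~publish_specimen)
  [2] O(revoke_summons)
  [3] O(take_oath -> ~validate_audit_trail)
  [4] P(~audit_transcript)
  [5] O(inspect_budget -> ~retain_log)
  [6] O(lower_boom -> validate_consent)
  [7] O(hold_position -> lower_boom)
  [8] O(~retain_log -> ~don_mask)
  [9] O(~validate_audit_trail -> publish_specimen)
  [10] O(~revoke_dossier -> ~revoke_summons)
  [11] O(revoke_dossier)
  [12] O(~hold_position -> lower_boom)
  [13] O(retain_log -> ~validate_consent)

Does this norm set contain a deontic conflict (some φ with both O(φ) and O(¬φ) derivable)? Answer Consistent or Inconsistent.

Consistent

Premise 10 is O(~revoke_dossier -> ~revoke_summons), but O(~revoke_dossier) is not derivable from the premises, so it does not yield O(~revoke_summons).
So O(~revoke_summons) is not derivable, and the apparent clash with O(revoke_summons) does not arise.
A world satisfying every obligation exists (e.g. audit_transcript=false, don_mask=false, hold_position=false, inspect_budget=false, lower_boom=true, publish_specimen=false, retain_log=false, revoke_dossier=true, revoke_summons=true, take_oath=false, validate_audit_trail=true, validate_consent=true); no atom is both obligatory and forbidden, so the set is consistent.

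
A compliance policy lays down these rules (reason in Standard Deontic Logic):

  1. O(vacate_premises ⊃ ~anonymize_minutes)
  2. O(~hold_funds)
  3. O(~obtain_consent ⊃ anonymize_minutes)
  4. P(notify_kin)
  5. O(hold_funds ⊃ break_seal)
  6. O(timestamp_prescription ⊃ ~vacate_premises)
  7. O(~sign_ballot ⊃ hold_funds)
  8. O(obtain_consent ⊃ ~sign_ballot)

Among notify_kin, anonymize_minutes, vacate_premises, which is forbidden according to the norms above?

vacate_premises

From premise 2 we have O(~hold_funds).
Premise 7, O(~sign_ballot ⊃ hold_funds), contraposes to O(~hold_funds ⊃ sign_ballot); with O(~hold_funds) we get O(sign_ballot).
The contrapositive of premise 8 (O(obtain_consent ⊃ ~sign_ballot)) is O(sign_ballot ⊃ ~obtain_consent), and O(sign_ballot) is already established, so O(~obtain_consent).
From O(~obtain_consent) and premise 3, O(~obtain_consent ⊃ anonymize_minutes), we obtain O(anonymize_minutes).
Premise 1, O(vacate_premises ⊃ ~anonymize_minutes), contraposes to O(anonymize_minutes ⊃ ~vacate_premises); with O(anonymize_minutes) we get O(~vacate_premises).
So O(~vacate_premises) holds, i.e. vacate_premises is forbidden. None of the other listed options is forbidden under the premises.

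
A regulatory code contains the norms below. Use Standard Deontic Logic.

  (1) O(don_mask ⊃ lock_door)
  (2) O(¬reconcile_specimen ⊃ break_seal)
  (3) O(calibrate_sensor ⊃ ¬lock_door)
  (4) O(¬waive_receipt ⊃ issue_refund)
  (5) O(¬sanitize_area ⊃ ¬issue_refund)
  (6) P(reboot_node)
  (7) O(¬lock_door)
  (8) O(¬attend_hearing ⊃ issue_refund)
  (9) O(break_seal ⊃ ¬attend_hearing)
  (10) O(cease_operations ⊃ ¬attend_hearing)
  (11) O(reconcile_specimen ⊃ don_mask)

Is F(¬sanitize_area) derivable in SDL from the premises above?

Yes

From premise 7 we have O(¬lock_door).
The contrapositive of premise 1 (O(don_mask ⊃ lock_door)) is O(¬lock_door ⊃ ¬don_mask), and O(¬lock_door) is already established, so O(¬don_mask).
Premise 11, O(reconcile_specimen ⊃ don_mask), contraposes to O(¬don_mask ⊃ ¬reconcile_specimen); with O(¬don_mask) we get O(¬reconcile_specimen).
With premise 2, O(¬reconcile_specimen ⊃ break_seal), the K-axiom yields O(break_seal).
With premise 9, O(break_seal ⊃ ¬attend_hearing), the K-axiom yields O(¬attend_hearing).
Premise 8 is O(¬attend_hearing ⊃ issue_refund); since O(¬attend_hearing), deontic closure gives O(issue_refund).
Premise 5 is O(¬sanitize_area ⊃ ¬issue_refund); contrapositively O(issue_refund ⊃ sanitize_area). Since O(issue_refund) holds, K gives O(sanitize_area).
Premises 3, 4, 6, 10 do not contribute to this derivation.
So O(sanitize_area) holds, i.e. F(¬sanitize_area). The claim follows.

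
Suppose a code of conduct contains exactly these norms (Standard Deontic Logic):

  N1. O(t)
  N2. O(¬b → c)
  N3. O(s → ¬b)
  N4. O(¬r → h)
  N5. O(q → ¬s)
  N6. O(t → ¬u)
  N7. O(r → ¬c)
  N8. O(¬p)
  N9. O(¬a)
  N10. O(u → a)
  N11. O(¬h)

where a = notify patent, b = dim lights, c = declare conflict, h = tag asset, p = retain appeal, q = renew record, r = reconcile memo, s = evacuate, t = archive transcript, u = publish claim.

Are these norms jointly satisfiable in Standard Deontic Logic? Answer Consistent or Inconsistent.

Consistent

Premise 10 is O(u → a), but O(u) is not derivable from the premises, so it does not yield O(a).
So O(a) is not derivable, and the apparent clash with O(¬a) does not arise.
A world satisfying every obligation exists (e.g. a=false, b=true, c=false, h=false, p=false, q=false, r=true, s=false, t=true, u=false); no atom is both obligatory and forbidden, so the set is consistent.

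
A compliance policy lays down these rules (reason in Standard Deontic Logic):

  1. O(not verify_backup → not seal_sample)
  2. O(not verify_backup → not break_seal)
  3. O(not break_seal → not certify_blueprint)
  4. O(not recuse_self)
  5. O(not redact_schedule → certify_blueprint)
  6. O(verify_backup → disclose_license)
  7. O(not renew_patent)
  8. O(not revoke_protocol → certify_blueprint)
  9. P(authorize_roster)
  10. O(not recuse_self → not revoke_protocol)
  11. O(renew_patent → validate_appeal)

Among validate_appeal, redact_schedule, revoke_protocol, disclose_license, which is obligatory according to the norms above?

From premise 4 we have O(not recuse_self).
With premise 10, O(not recuse_self → not revoke_protocol), the K-axiom yields O(not revoke_protocol).
From O(not revoke_protocol) and premise 8, O(not revoke_protocol → certify_blueprint), we obtain O(certify_blueprint).
Premise 3, O(not break_seal → not certify_blueprint), contraposes to O(certify_blueprint → break_seal); with O(certify_blueprint) we get O(break_seal).
The contrapositive of premise 2 (O(not verify_backup → not break_seal)) is O(break_seal → verify_backup), and O(break_seal) is already established, so O(verify_backup).
Applying K to premise 6 (O(verify_backup → disclose_license)) and O(verify_backup) yields O(disclose_license).
So O(disclose_license) holds — disclose_license is obligatory. None of the other listed options is made obligatory by any chain of premises.

disclose_license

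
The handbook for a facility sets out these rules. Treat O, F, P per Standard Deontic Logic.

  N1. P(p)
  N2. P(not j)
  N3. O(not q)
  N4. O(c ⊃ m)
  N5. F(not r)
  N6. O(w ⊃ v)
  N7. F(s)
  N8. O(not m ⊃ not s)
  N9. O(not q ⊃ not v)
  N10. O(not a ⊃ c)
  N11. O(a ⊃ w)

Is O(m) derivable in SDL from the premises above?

Yes

Premise 3 gives O(not q).
Premise 9 is O(not q ⊃ not v); since O(not q), deontic closure gives O(not v).
The contrapositive of premise 6 (O(w ⊃ v)) is O(not v ⊃ not w), and O(not v) is already established, so O(not w).
Premise 11, O(a ⊃ w), contraposes to O(not w ⊃ not a); with O(not w) we get O(not a).
Premise 10 is O(not a ⊃ c); since O(not a), deontic closure gives O(c).
Premise 4 is O(c ⊃ m); since O(c), deontic closure gives O(m).
Premises 1, 2, 5, 7, 8 do not contribute to this derivation.
So O(m) follows.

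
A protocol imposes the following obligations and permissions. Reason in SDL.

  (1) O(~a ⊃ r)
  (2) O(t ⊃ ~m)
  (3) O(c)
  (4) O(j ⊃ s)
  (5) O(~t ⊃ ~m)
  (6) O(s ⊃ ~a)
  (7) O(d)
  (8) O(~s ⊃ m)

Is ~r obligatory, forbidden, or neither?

By case analysis on ~t: premise 5 gives O(~t ⊃ ~m) and premise 2 gives O(t ⊃ ~m), so O(~m) either way.
The contrapositive of premise 8 (O(~s ⊃ m)) is O(~m ⊃ s), and O(~m) is already established, so O(s).
Applying K to premise 6 (O(s ⊃ ~a)) and O(s) yields O(~a).
From O(~a) and premise 1, O(~a ⊃ r), we obtain O(r).
Premises 3, 4, 7 do not contribute to this derivation.
Thus O(r), which is F(~r): ~r is forbidden.

Forbidden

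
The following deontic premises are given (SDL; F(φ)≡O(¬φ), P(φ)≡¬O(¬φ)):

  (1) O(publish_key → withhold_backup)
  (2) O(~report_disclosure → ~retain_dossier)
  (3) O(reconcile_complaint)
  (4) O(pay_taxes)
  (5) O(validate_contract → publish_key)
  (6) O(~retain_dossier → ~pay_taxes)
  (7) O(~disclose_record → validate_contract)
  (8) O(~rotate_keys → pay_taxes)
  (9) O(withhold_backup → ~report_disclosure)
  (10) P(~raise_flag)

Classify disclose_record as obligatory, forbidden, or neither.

Obligatory

Premise 4 gives O(pay_taxes).
Premise 6 is O(~retain_dossier → ~pay_taxes); contrapositively O(pay_taxes → retain_dossier). Since O(pay_taxes) holds, K gives O(retain_dossier).
The contrapositive of premise 2 (O(~report_disclosure → ~retain_dossier)) is O(retain_dossier → report_disclosure), and O(retain_dossier) is already established, so O(report_disclosure).
Premise 9 is O(withhold_backup → ~report_disclosure); contrapositively O(report_disclosure → ~withhold_backup). Since O(report_disclosure) holds, K gives O(~withhold_backup).
Premise 1 is O(publish_key → withhold_backup); contrapositively O(~withhold_backup → ~publish_key). Since O(~withhold_backup) holds, K gives O(~publish_key).
Premise 5, O(validate_contract → publish_key), contraposes to O(~publish_key → ~validate_contract); with O(~publish_key) we get O(~validate_contract).
Premise 7, O(~disclose_record → validate_contract), contraposes to O(~validate_contract → disclose_record); with O(~validate_contract) we get O(disclose_record).
Premises 3, 8, 10 do not contribute to this derivation.
Hence disclose_record is obligatory.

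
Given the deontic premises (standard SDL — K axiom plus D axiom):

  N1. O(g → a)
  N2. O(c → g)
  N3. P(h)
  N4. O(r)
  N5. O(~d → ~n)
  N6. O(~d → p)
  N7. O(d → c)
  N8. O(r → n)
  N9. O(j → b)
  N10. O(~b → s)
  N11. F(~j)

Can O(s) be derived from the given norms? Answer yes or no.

No

Premise 10 is O(~b → s), but O(~b) is not derivable from the premises, so it does not yield O(s).
No other premise forces O(s). An ideal world satisfying every premise can still have s false, so O(s) is not derivable.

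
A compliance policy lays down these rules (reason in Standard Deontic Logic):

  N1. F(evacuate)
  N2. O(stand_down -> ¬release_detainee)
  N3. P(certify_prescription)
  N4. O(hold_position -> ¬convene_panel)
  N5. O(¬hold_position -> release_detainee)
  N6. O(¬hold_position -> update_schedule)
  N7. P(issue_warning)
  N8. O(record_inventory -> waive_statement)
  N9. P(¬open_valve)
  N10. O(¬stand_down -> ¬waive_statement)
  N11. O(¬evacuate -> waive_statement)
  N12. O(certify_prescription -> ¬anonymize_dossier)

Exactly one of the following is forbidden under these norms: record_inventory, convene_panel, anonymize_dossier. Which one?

convene_panel

Premise 1, F(evacuate), is equivalent to O(¬evacuate).
From O(¬evacuate) and premise 11, O(¬evacuate -> waive_statement), we obtain O(waive_statement).
The contrapositive of premise 10 (O(¬stand_down -> ¬waive_statement)) is O(waive_statement -> stand_down), and O(waive_statement) is already established, so O(stand_down).
Applying K to premise 2 (O(stand_down -> ¬release_detainee)) and O(stand_down) yields O(¬release_detainee).
Premise 5, O(¬hold_position -> release_detainee), contraposes to O(¬release_detainee -> hold_position); with O(¬release_detainee) we get O(hold_position).
With premise 4, O(hold_position -> ¬convene_panel), the K-axiom yields O(¬convene_panel).
So O(¬convene_panel) holds, i.e. convene_panel is forbidden. None of the other listed options is forbidden under the premises.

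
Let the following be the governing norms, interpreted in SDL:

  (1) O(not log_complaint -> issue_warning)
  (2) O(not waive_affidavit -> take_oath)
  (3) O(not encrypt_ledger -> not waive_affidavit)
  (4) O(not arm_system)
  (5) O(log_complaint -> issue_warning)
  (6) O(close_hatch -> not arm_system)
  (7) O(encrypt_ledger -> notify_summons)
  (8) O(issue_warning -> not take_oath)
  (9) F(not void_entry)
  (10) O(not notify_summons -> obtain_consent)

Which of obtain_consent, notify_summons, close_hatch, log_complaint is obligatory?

notify_summons

Premises 5 and 1 are O(log_complaint -> issue_warning) and O(not log_complaint -> issue_warning); every ideal world satisfies log_complaint or not log_complaint, so in either case issue_warning holds — hence O(issue_warning).
From O(issue_warning) and premise 8, O(issue_warning -> not take_oath), we obtain O(not take_oath).
Premise 2, O(not waive_affidavit -> take_oath), contraposes to O(not take_oath -> waive_affidavit); with O(not take_oath) we get O(waive_affidavit).
Premise 3, O(not encrypt_ledger -> not waive_affidavit), contraposes to O(waive_affidavit -> encrypt_ledger); with O(waive_affidavit) we get O(encrypt_ledger).
From O(encrypt_ledger) and premise 7, O(encrypt_ledger -> notify_summons), we obtain O(notify_summons).
So O(notify_summons) holds — notify_summons is obligatory. None of the other listed options is made obligatory by any chain of premises.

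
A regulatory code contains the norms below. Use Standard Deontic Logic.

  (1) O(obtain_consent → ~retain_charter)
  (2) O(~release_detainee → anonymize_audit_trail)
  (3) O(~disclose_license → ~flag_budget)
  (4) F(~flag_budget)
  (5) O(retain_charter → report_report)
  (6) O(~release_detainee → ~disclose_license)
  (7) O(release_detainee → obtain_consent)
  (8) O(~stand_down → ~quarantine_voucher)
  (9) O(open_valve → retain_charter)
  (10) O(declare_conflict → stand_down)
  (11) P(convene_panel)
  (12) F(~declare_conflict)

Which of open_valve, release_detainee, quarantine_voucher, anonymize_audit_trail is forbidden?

F(~flag_budget) at premise 4 means O(flag_budget).
Premise 3 is O(~disclose_license → ~flag_budget); contrapositively O(flag_budget → disclose_license). Since O(flag_budget) holds, K gives O(disclose_license).
Premise 6, O(~release_detainee → ~disclose_license), contraposes to O(disclose_license → release_detainee); with O(disclose_license) we get O(release_detainee).
Applying K to premise 7 (O(release_detainee → obtain_consent)) and O(release_detainee) yields O(obtain_consent).
From O(obtain_consent) and premise 1, O(obtain_consent → ~retain_charter), we obtain O(~retain_charter).
The contrapositive of premise 9 (O(open_valve → retain_charter)) is O(~retain_charter → ~open_valve), and O(~retain_charter) is already established, so O(~open_valve).
So O(~open_valve) holds, i.e. open_valve is forbidden. None of the other listed options is forbidden under the premises.

open_valve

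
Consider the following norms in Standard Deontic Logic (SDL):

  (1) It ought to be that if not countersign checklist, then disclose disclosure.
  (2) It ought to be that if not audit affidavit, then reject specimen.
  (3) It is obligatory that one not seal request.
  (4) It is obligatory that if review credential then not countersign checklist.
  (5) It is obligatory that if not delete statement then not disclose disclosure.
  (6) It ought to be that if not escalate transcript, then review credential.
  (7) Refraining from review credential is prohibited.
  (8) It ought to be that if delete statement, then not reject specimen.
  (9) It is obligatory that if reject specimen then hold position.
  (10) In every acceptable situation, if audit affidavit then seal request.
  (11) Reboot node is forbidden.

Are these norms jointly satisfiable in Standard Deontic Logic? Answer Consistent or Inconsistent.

Premise 7, F(¬review_credential), is equivalent to O(review_credential).
From O(review_credential) and premise 4, O(review_credential → ¬countersign_checklist), we obtain O(¬countersign_checklist).
Applying K to premise 1 (O(¬countersign_checklist → disclose_disclosure)) and O(¬countersign_checklist) yields O(disclose_disclosure).
Premise 5 is O(¬delete_statement → ¬disclose_disclosure); contrapositively O(disclose_disclosure → delete_statement). Since O(disclose_disclosure) holds, K gives O(delete_statement).
From O(delete_statement) and premise 8, O(delete_statement → ¬reject_specimen), we obtain O(¬reject_specimen).
The contrapositive of premise 2 (O(¬audit_affidavit → reject_specimen)) is O(¬reject_specimen → audit_affidavit), and O(¬reject_specimen) is already established, so O(audit_affidavit).
With premise 10, O(audit_affidavit → seal_request), the K-axiom yields O(seal_request).
But premise 3 directly asserts O(¬seal_request).
We now have both O(seal_request) and O(¬seal_request) — seal_request is simultaneously obligatory and forbidden, violating the D-axiom.

Inconsistent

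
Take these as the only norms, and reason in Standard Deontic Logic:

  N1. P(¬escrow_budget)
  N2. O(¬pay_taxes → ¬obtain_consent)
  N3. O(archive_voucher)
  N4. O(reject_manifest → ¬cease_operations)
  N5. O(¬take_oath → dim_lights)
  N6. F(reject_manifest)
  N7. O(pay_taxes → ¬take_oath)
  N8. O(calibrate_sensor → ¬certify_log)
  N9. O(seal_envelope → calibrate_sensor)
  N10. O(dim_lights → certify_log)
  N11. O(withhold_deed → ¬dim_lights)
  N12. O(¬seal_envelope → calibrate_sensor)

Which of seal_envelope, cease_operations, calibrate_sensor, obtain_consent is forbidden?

obtain_consent

By case analysis on seal_envelope: premise 9 gives O(seal_envelope → calibrate_sensor) and premise 12 gives O(¬seal_envelope → calibrate_sensor), so O(calibrate_sensor) either way.
Premise 8 is O(calibrate_sensor → ¬certify_log); since O(calibrate_sensor), deontic closure gives O(¬certify_log).
The contrapositive of premise 10 (O(dim_lights → certify_log)) is O(¬certify_log → ¬dim_lights), and O(¬certify_log) is already established, so O(¬dim_lights).
Premise 5, O(¬take_oath → dim_lights), contraposes to O(¬dim_lights → take_oath); with O(¬dim_lights) we get O(take_oath).
Premise 7 is O(pay_taxes → ¬take_oath); contrapositively O(take_oath → ¬pay_taxes). Since O(take_oath) holds, K gives O(¬pay_taxes).
Premise 2 is O(¬pay_taxes → ¬obtain_consent); since O(¬pay_taxes), deontic closure gives O(¬obtain_consent).
So O(¬obtain_consent) holds, i.e. obtain_consent is forbidden. None of the other listed options is forbidden under the premises.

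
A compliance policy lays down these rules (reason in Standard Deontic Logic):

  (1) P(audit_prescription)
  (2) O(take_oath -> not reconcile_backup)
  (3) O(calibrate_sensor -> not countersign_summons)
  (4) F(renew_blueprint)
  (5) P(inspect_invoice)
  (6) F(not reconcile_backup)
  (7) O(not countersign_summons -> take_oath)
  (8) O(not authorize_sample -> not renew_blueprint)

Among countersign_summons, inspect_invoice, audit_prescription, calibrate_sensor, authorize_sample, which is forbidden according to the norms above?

calibrate_sensor

Premise 6, F(not reconcile_backup), is equivalent to O(reconcile_backup).
Premise 2 is O(take_oath -> not reconcile_backup); contrapositively O(reconcile_backup -> not take_oath). Since O(reconcile_backup) holds, K gives O(not take_oath).
The contrapositive of premise 7 (O(not countersign_summons -> take_oath)) is O(not take_oath -> countersign_summons), and O(not take_oath) is already established, so O(countersign_summons).
Premise 3, O(calibrate_sensor -> not countersign_summons), contraposes to O(countersign_summons -> not calibrate_sensor); with O(countersign_summons) we get O(not calibrate_sensor).
So O(not calibrate_sensor) holds, i.e. calibrate_sensor is forbidden. None of the other listed options is forbidden under the premises.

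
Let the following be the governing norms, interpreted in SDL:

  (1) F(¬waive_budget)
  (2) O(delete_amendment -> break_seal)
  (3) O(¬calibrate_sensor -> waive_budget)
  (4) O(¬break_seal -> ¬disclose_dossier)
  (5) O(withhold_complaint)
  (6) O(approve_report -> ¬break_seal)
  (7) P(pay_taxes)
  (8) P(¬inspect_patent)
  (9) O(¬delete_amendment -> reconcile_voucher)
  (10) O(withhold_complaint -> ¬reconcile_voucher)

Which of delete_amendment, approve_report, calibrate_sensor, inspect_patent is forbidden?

From premise 5 we have O(withhold_complaint).
Premise 10 is O(withhold_complaint -> ¬reconcile_voucher); since O(withhold_complaint), deontic closure gives O(¬reconcile_voucher).
Premise 9 is O(¬delete_amendment -> reconcile_voucher); contrapositively O(¬reconcile_voucher -> delete_amendment). Since O(¬reconcile_voucher) holds, K gives O(delete_amendment).
With premise 2, O(delete_amendment -> break_seal), the K-axiom yields O(break_seal).
Premise 6 is O(approve_report -> ¬break_seal); contrapositively O(break_seal -> ¬approve_report). Since O(break_seal) holds, K gives O(¬approve_report).
So O(¬approve_report) holds, i.e. approve_report is forbidden. None of the other listed options is forbidden under the premises.

approve_report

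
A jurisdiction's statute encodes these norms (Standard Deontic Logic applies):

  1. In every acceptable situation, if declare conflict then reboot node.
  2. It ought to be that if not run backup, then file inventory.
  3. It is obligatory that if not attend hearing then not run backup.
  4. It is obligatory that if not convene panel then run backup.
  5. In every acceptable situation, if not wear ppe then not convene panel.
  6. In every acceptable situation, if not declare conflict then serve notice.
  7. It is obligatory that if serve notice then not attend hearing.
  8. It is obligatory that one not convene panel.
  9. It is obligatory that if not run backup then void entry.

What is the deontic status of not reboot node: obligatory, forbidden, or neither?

Forbidden

From premise 8 we have O(¬convene_panel).
With premise 4, O(¬convene_panel → run_backup), the K-axiom yields O(run_backup).
The contrapositive of premise 3 (O(¬attend_hearing → ¬run_backup)) is O(run_backup → attend_hearing), and O(run_backup) is already established, so O(attend_hearing).
Premise 7 is O(serve_notice → ¬attend_hearing); contrapositively O(attend_hearing → ¬serve_notice). Since O(attend_hearing) holds, K gives O(¬serve_notice).
Premise 6, O(¬declare_conflict → serve_notice), contraposes to O(¬serve_notice → declare_conflict); with O(¬serve_notice) we get O(declare_conflict).
From O(declare_conflict) and premise 1, O(declare_conflict → reboot_node), we obtain O(reboot_node).
Premises 2, 5, 9 do not contribute to this derivation.
Thus O(reboot_node), which is F(¬reboot_node): ¬reboot_node is forbidden.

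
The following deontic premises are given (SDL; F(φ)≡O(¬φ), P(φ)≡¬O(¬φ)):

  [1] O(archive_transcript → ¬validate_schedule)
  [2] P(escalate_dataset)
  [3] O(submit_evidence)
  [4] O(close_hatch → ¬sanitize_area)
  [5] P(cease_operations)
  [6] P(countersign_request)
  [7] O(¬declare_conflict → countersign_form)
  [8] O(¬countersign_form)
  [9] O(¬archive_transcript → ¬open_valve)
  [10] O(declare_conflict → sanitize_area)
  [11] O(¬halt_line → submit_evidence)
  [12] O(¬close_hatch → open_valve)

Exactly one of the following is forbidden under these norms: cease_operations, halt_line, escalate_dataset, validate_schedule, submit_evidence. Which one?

From premise 8 we have O(¬countersign_form).
The contrapositive of premise 7 (O(¬declare_conflict → countersign_form)) is O(¬countersign_form → declare_conflict), and O(¬countersign_form) is already established, so O(declare_conflict).
Applying K to premise 10 (O(declare_conflict → sanitize_area)) and O(declare_conflict) yields O(sanitize_area).
Premise 4, O(close_hatch → ¬sanitize_area), contraposes to O(sanitize_area → ¬close_hatch); with O(sanitize_area) we get O(¬close_hatch).
Applying K to premise 12 (O(¬close_hatch → open_valve)) and O(¬close_hatch) yields O(open_valve).
Premise 9, O(¬archive_transcript → ¬open_valve), contraposes to O(open_valve → archive_transcript); with O(open_valve) we get O(archive_transcript).
Applying K to premise 1 (O(archive_transcript → ¬validate_schedule)) and O(archive_transcript) yields O(¬validate_schedule).
So O(¬validate_schedule) holds, i.e. validate_schedule is forbidden. None of the other listed options is forbidden under the premises.

validate_schedule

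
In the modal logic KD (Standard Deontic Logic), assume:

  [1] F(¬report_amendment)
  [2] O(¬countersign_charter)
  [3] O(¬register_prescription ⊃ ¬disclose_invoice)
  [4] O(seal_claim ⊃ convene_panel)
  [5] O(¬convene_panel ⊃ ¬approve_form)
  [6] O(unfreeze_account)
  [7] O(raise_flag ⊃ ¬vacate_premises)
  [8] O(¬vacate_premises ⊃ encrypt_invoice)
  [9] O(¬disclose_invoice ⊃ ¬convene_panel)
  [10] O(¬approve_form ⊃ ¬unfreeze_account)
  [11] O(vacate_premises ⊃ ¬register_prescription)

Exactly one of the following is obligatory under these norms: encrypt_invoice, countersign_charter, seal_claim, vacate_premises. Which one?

From premise 6 we have O(unfreeze_account).
Premise 10, O(¬approve_form ⊃ ¬unfreeze_account), contraposes to O(unfreeze_account ⊃ approve_form); with O(unfreeze_account) we get O(approve_form).
The contrapositive of premise 5 (O(¬convene_panel ⊃ ¬approve_form)) is O(approve_form ⊃ convene_panel), and O(approve_form) is already established, so O(convene_panel).
Premise 9 is O(¬disclose_invoice ⊃ ¬convene_panel); contrapositively O(convene_panel ⊃ disclose_invoice). Since O(convene_panel) holds, K gives O(disclose_invoice).
Premise 3 is O(¬register_prescription ⊃ ¬disclose_invoice); contrapositively O(disclose_invoice ⊃ register_prescription). Since O(disclose_invoice) holds, K gives O(register_prescription).
The contrapositive of premise 11 (O(vacate_premises ⊃ ¬register_prescription)) is O(register_prescription ⊃ ¬vacate_premises), and O(register_prescription) is already established, so O(¬vacate_premises).
Applying K to premise 8 (O(¬vacate_premises ⊃ encrypt_invoice)) and O(¬vacate_premises) yields O(encrypt_invoice).
So O(encrypt_invoice) holds — encrypt_invoice is obligatory. None of the other listed options is made obligatory by any chain of premises.

encrypt_invoice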